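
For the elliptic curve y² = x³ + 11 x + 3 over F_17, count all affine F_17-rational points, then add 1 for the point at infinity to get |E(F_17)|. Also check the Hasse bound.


Affine points = {(1, 7), (1, 10), (2, 4), (2, 13), (4, 3), (4, 14), (5, 8), (5, 9), (6, 8), (6, 9), (7, 7), (7, 10), (8, 5), (8, 12), (9, 7), (9, 10), (10, 5), (10, 12), (16, 5), (16, 12)}; affine count = 20; |E(F_17)| = 21.

Discriminant check: Δ ∝ 4a³ + 27b² = 4·11³ + 27·3² = 4·1331 + 27·9 ≡ 8 (mod 17). Nonzero ⇒ E is nonsingular.
For each x ∈ F_17, compute rhs = x³ + 11·x + 3 mod 17, then count y ∈ F_17 with y² ≡ rhs.
  x = 0: rhs = 3, matching y values: none (0 points).
  x = 1: rhs = 15, matching y values: 7, 10 (2 points).
  x = 2: rhs = 16, matching y values: 4, 13 (2 points).
  x = 3: rhs = 12, matching y values: none (0 points).
  x = 4: rhs = 9, matching y values: 3, 14 (2 points).
  x = 5: rhs = 13, matching y values: 8, 9 (2 points).
  x = 6: rhs = 13, matching y values: 8, 9 (2 points).
  x = 7: rhs = 15, matching y values: 7, 10 (2 points).
  x = 8: rhs = 8, matching y values: 5, 12 (2 points).
  x = 9: rhs = 15, matching y values: 7, 10 (2 points).
  x = 10: rhs = 8, matching y values: 5, 12 (2 points).
  x = 11: rhs = 10, matching y values: none (0 points).
  x = 12: rhs = 10, matching y values: none (0 points).
  x = 13: rhs = 14, matching y values: none (0 points).
  x = 14: rhs = 11, matching y values: none (0 points).
  x = 15: rhs = 7, matching y values: none (0 points).
  x = 16: rhs = 8, matching y values: 5, 12 (2 points).
Total affine count: 20.
Full point count |E(F_17)| = 20 + 1 = 21.
Hasse bound: |21 − (17+1)| = |3| = 3 ≤ 2√17 ≈ 8.2462 ✓.


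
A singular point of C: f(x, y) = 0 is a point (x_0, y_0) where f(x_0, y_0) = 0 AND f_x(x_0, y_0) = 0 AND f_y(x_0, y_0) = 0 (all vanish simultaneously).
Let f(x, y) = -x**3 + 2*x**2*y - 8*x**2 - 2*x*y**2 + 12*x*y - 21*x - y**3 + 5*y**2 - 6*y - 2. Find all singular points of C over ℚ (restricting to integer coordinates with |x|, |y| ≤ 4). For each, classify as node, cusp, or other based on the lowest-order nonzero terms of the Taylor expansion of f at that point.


Singular points: {(-1, 2)}; classification: node.

Compute partial derivatives:
  f_x = -3*x**2 + 4*x*y - 16*x - 2*y**2 + 12*y - 21.
  f_y = 2*x**2 - 4*x*y + 12*x - 3*y**2 + 10*y - 6.
Scan x_0 ∈ {−4, ..., 4}. For each x_0, f_y(x_0, y) is a polynomial in y; find its integer roots y ∈ {−4, ..., 4}, then test f_x and f at those candidates.
  x = -4: f_y(-4, y) = -3*y**2 + 26*y - 22; no integer root y with |y| ≤ 4.
  x = -3: f_y(-3, y) = -3*y**2 + 22*y - 24; no integer root y with |y| ≤ 4.
  x = -2: f_y(-2, y) = -3*y**2 + 18*y - 22; no integer root y with |y| ≤ 4.
  x = -1: f_y(-1, y) = -3*y**2 + 14*y - 16; vanishes at y ∈ {2}. (-1, 2): f_x = 0, f = 0 — SINGULAR.
  x = 0: f_y(0, y) = -3*y**2 + 10*y - 6; no integer root y with |y| ≤ 4.
  x = 1: f_y(1, y) = -3*y**2 + 6*y + 8; no integer root y with |y| ≤ 4.
  x = 2: f_y(2, y) = -3*y**2 + 2*y + 26; no integer root y with |y| ≤ 4.
  x = 3: f_y(3, y) = -3*y**2 - 2*y + 48; no integer root y with |y| ≤ 4.
  x = 4: f_y(4, y) = -3*y**2 - 6*y + 74; no integer root y with |y| ≤ 4.
Only singular point on the grid: (-1, 2).
Classify: substitute x = -1 + u, y = 2 + v and expand: f = -u**3 + 2*u**2*v - u**2 - 2*u*v**2 - v**3 + v**2.
No constant or linear terms (consistent with a singular point). Quadratic part: -u**2 + v**2. Cubic part: -u**3 + 2*u**2*v - 2*u*v**2 - v**3.
The quadratic part v**2 - u**2 = (v − u)(v + u) splits into two distinct linear factors, so there are two distinct tangent lines y − 2 = ±(x − -1) — this is a node (ordinary double point).
Classification: node.


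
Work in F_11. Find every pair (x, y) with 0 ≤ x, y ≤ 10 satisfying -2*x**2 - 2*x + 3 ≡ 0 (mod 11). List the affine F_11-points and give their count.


Affine F_11-points: ∅; count = 0.

For each of the 121 pairs (x, y) ∈ F_11², evaluate f(x, y) mod 11. Record the zeros.
  x = 0: [0↦3, 1↦3, 2↦3, 3↦3, 4↦3, 5↦3, 6↦3, 7↦3, 8↦3, 9↦3, 10↦3]  zeros at y ∈ ∅
  x = 1: [0↦10, 1↦10, 2↦10, 3↦10, 4↦10, 5↦10, 6↦10, 7↦10, 8↦10, 9↦10, 10↦10]  zeros at y ∈ ∅
  x = 2: [0↦2, 1↦2, 2↦2, 3↦2, 4↦2, 5↦2, 6↦2, 7↦2, 8↦2, 9↦2, 10↦2]  zeros at y ∈ ∅
  x = 3: [0↦1, 1↦1, 2↦1, 3↦1, 4↦1, 5↦1, 6↦1, 7↦1, 8↦1, 9↦1, 10↦1]  zeros at y ∈ ∅
  x = 4: [0↦7, 1↦7, 2↦7, 3↦7, 4↦7, 5↦7, 6↦7, 7↦7, 8↦7, 9↦7, 10↦7]  zeros at y ∈ ∅
  x = 5: [0↦9, 1↦9, 2↦9, 3↦9, 4↦9, 5↦9, 6↦9, 7↦9, 8↦9, 9↦9, 10↦9]  zeros at y ∈ ∅
  x = 6: [0↦7, 1↦7, 2↦7, 3↦7, 4↦7, 5↦7, 6↦7, 7↦7, 8↦7, 9↦7, 10↦7]  zeros at y ∈ ∅
  x = 7: [0↦1, 1↦1, 2↦1, 3↦1, 4↦1, 5↦1, 6↦1, 7↦1, 8↦1, 9↦1, 10↦1]  zeros at y ∈ ∅
  x = 8: [0↦2, 1↦2, 2↦2, 3↦2, 4↦2, 5↦2, 6↦2, 7↦2, 8↦2, 9↦2, 10↦2]  zeros at y ∈ ∅
  x = 9: [0↦10, 1↦10, 2↦10, 3↦10, 4↦10, 5↦10, 6↦10, 7↦10, 8↦10, 9↦10, 10↦10]  zeros at y ∈ ∅
  x = 10: [0↦3, 1↦3, 2↦3, 3↦3, 4↦3, 5↦3, 6↦3, 7↦3, 8↦3, 9↦3, 10↦3]  zeros at y ∈ ∅
Collecting zeros: affine points = ∅.
Total count |C(F_11)_aff| = 0.


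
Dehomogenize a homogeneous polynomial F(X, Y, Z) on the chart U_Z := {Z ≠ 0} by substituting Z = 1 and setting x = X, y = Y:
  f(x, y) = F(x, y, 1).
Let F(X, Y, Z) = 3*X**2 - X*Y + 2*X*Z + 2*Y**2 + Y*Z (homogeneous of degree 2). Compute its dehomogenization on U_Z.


f(x, y) = 3*x**2 - x*y + 2*x + 2*y**2 + y

On U_Z we set Z = 1. Each monomial c·X^i·Y^j·Z^k in F becomes c·x^i·y^j·1^k = c·x^i·y^j.
Substituting Z = 1: F(X, Y, 1) = 3*x**2 - x*y + 2*x + 2*y**2 + y.
Note: deg(f) ≤ deg(F) = 2; strict inequality happens when F is divisible by Z (lost terms).


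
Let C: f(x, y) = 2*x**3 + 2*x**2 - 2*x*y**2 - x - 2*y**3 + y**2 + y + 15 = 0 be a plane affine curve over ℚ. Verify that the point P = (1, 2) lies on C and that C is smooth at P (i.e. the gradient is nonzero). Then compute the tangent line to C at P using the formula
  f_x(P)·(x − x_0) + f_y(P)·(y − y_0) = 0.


Tangent line at P: x - 27*y + 53 = 0.

Step 1: f(1, 2) = 0, so P lies on C.
Step 2: partial derivatives
  f_x(x, y) = 6*x**2 + 4*x - 2*y**2 - 1, f_y(x, y) = -4*x*y - 6*y**2 + 2*y + 1.
  f_x(P) = 1, f_y(P) = -27 (gradient nonzero, so P is smooth).
Step 3: tangent line at P: 1·(x − 1) + -27·(y − 2) = 0.
Expanding: x - 27*y + 53 = 0.


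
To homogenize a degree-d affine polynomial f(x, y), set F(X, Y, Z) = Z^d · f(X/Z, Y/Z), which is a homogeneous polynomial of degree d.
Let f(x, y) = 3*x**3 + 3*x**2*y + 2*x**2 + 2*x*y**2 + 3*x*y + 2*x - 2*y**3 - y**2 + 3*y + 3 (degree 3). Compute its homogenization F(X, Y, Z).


F(X, Y, Z) = 3*X**3 + 3*X**2*Y + 2*X**2*Z + 2*X*Y**2 + 3*X*Y*Z + 2*X*Z**2 - 2*Y**3 - Y**2*Z + 3*Y*Z**2 + 3*Z**3

deg(f) = 3.
Substitute x = X/Z, y = Y/Z into f, then multiply by Z^3.
  monomial 3·x^3·y^0 ↦ 3·X^3·Y^0·Z^0.
  monomial 3·x^2·y^1 ↦ 3·X^2·Y^1·Z^0.
  monomial 2·x^2·y^0 ↦ 2·X^2·Y^0·Z^1.
  monomial 2·x^1·y^2 ↦ 2·X^1·Y^2·Z^0.
  monomial 3·x^1·y^1 ↦ 3·X^1·Y^1·Z^1.
  monomial 2·x^1·y^0 ↦ 2·X^1·Y^0·Z^2.
  monomial -2·x^0·y^3 ↦ -2·X^0·Y^3·Z^0.
  monomial -1·x^0·y^2 ↦ -1·X^0·Y^2·Z^1.
  monomial 3·x^0·y^1 ↦ 3·X^0·Y^1·Z^2.
  monomial 3·x^0·y^0 ↦ 3·X^0·Y^0·Z^3.
Collecting: F(X, Y, Z) = 3*X**3 + 3*X**2*Y + 2*X**2*Z + 2*X*Y**2 + 3*X*Y*Z + 2*X*Z**2 - 2*Y**3 - Y**2*Z + 3*Y*Z**2 + 3*Z**3.


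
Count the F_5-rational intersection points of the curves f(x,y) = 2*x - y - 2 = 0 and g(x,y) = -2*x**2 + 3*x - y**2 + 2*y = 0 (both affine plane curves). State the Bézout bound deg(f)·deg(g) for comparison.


Common zeros: ∅; count = 0; Bézout bound = 2.

deg(f) = 1, deg(g) = 2, so Bézout bound = 2.
Scan x ∈ F_5. For each x, list the y ∈ F_5 with f(x, y) ≡ 0 and those with g(x, y) ≡ 0 (mod 5); the common zeros in that column are the intersection.
  x = 0: f ≡ 0 at y ∈ {3}; g ≡ 0 at y ∈ {0, 2}; common: ∅.
  x = 1: f ≡ 0 at y ∈ {0}; g ≡ 0 at y ∈ ∅; common: ∅.
  x = 2: f ≡ 0 at y ∈ {2}; g ≡ 0 at y ∈ {3, 4}; common: ∅.
  x = 3: f ≡ 0 at y ∈ {4}; g ≡ 0 at y ∈ ∅; common: ∅.
  x = 4: f ≡ 0 at y ∈ {1}; g ≡ 0 at y ∈ {0, 2}; common: ∅.
Collecting: common zeros = ∅, so the count is 0.
Comparison with the Bézout bound: 0 ≤ 2 = deg(f)·deg(g), as expected for curves with no common component (the affine F_5-count falls short of the bound because intersections may lie at infinity, over extension fields, or carry multiplicity).


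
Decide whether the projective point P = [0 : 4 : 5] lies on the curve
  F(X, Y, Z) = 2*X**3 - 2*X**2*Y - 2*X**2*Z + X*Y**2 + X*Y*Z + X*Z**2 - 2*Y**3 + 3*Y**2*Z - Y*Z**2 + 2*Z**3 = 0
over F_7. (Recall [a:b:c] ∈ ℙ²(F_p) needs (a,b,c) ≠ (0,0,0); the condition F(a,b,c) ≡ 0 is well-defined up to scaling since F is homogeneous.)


F(0,4,5) ≡ 3 (mod 7); P is NOT on the curve.

Evaluate F(0, 4, 5) term-by-term (mod 7).
  2*X**3 ↦ 2·0·1·1 = 0
  -2*X**2*Y ↦ -2·0·4·1 = 0
  -2*X**2*Z ↦ -2·0·1·5 = 0
  X*Y**2 ↦ 1·0·16·1 = 0
  X*Y*Z ↦ 1·0·4·5 = 0
  X*Z**2 ↦ 1·0·1·25 = 0
  -2*Y**3 ↦ -2·1·64·1 = -128
  3*Y**2*Z ↦ 3·1·16·5 = 240
  -Y*Z**2 ↦ -1·1·4·25 = -100
  2*Z**3 ↦ 2·1·1·125 = 250
Sum: F(0, 4, 5) = (0) + (0) + (0) + (0) + (0) + (0) + (-128) + (240) + (-100) + (250) = 262.
Reducing mod 7: 262 ≡ 3 (mod 7).
Since F(a, b, c) ≡ 3 ≠ 0 (mod 7), P does NOT lie on the curve.


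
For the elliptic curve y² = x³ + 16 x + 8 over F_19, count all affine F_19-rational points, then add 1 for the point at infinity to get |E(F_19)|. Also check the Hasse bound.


Affine points = {(1, 5), (1, 14), (3, 8), (3, 11), (5, 2), (5, 17), (6, 4), (6, 15), (7, 8), (7, 11), (9, 8), (9, 11), (10, 3), (10, 16), (12, 3), (12, 16), (13, 0), (16, 3), (16, 16), (17, 5), (17, 14)}; affine count = 21; |E(F_19)| = 22.

Discriminant check: Δ ∝ 4a³ + 27b² = 4·16³ + 27·8² = 4·4096 + 27·64 ≡ 5 (mod 19). Nonzero ⇒ E is nonsingular.
For each x ∈ F_19, compute rhs = x³ + 16·x + 8 mod 19, then count y ∈ F_19 with y² ≡ rhs.
  x = 0: rhs = 8, matching y values: none (0 points).
  x = 1: rhs = 6, matching y values: 5, 14 (2 points).
  x = 2: rhs = 10, matching y values: none (0 points).
  x = 3: rhs = 7, matching y values: 8, 11 (2 points).
  x = 4: rhs = 3, matching y values: none (0 points).
  x = 5: rhs = 4, matching y values: 2, 17 (2 points).
  x = 6: rhs = 16, matching y values: 4, 15 (2 points).
  x = 7: rhs = 7, matching y values: 8, 11 (2 points).
  x = 8: rhs = 2, matching y values: none (0 points).
  x = 9: rhs = 7, matching y values: 8, 11 (2 points).
  x = 10: rhs = 9, matching y values: 3, 16 (2 points).
  x = 11: rhs = 14, matching y values: none (0 points).
  x = 12: rhs = 9, matching y values: 3, 16 (2 points).
  x = 13: rhs = 0, matching y values: 0 (1 points).
  x = 14: rhs = 12, matching y values: none (0 points).
  x = 15: rhs = 13, matching y values: none (0 points).
  x = 16: rhs = 9, matching y values: 3, 16 (2 points).
  x = 17: rhs = 6, matching y values: 5, 14 (2 points).
  x = 18: rhs = 10, matching y values: none (0 points).
Total affine count: 21.
Full point count |E(F_19)| = 21 + 1 = 22.
Hasse bound: |22 − (19+1)| = |2| = 2 ≤ 2√19 ≈ 8.7178 ✓.


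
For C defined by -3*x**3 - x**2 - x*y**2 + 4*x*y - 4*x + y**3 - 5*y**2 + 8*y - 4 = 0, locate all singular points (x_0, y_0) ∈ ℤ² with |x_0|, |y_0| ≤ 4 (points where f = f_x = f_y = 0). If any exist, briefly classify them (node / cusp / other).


Singular points: {(0, 2)}; classification: node.

Compute partial derivatives:
  f_x = -9*x**2 - 2*x - y**2 + 4*y - 4.
  f_y = -2*x*y + 4*x + 3*y**2 - 10*y + 8.
Scan x_0 ∈ {−4, ..., 4}. For each x_0, f_y(x_0, y) is a polynomial in y; find its integer roots y ∈ {−4, ..., 4}, then test f_x and f at those candidates.
  x = -4: f_y(-4, y) = 3*y**2 - 2*y - 8; vanishes at y ∈ {2}. (-4, 2): f_x = -136 ≠ 0.
  x = -3: f_y(-3, y) = 3*y**2 - 4*y - 4; vanishes at y ∈ {2}. (-3, 2): f_x = -75 ≠ 0.
  x = -2: f_y(-2, y) = 3*y**2 - 6*y; vanishes at y ∈ {0, 2}. (-2, 0): f_x = -36 ≠ 0; (-2, 2): f_x = -32 ≠ 0.
  x = -1: f_y(-1, y) = 3*y**2 - 8*y + 4; vanishes at y ∈ {2}. (-1, 2): f_x = -7 ≠ 0.
  x = 0: f_y(0, y) = 3*y**2 - 10*y + 8; vanishes at y ∈ {2}. (0, 2): f_x = 0, f = 0 — SINGULAR.
  x = 1: f_y(1, y) = 3*y**2 - 12*y + 12; vanishes at y ∈ {2}. (1, 2): f_x = -11 ≠ 0.
  x = 2: f_y(2, y) = 3*y**2 - 14*y + 16; vanishes at y ∈ {2}. (2, 2): f_x = -40 ≠ 0.
  x = 3: f_y(3, y) = 3*y**2 - 16*y + 20; vanishes at y ∈ {2}. (3, 2): f_x = -87 ≠ 0.
  x = 4: f_y(4, y) = 3*y**2 - 18*y + 24; vanishes at y ∈ {2, 4}. (4, 2): f_x = -152 ≠ 0; (4, 4): f_x = -156 ≠ 0.
Only singular point on the grid: (0, 2).
Classify: substitute x = 0 + u, y = 2 + v and expand: f = -3*u**3 - u**2 - u*v**2 + v**3 + v**2.
No constant or linear terms (consistent with a singular point). Quadratic part: -u**2 + v**2. Cubic part: -3*u**3 - u*v**2 + v**3.
The quadratic part v**2 - u**2 = (v − u)(v + u) splits into two distinct linear factors, so there are two distinct tangent lines y − 2 = ±(x − 0) — this is a node (ordinary double point).
Classification: node.


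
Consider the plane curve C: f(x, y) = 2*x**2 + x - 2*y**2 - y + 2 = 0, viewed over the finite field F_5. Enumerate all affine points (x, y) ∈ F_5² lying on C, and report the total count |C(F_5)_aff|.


Affine F_5-points: {(1, 0), (1, 2), (3, 1), (4, 1)}; count = 4.

For each of the 25 pairs (x, y) ∈ F_5², evaluate f(x, y) mod 5. Record the zeros.
  x = 0: [0↦2, 1↦4, 2↦2, 3↦1, 4↦1]  zeros at y ∈ ∅
  x = 1: [0↦0, 1↦2, 2↦0, 3↦4, 4↦4]  zeros at y ∈ {0, 2}
  x = 2: [0↦2, 1↦4, 2↦2, 3↦1, 4↦1]  zeros at y ∈ ∅
  x = 3: [0↦3, 1↦0, 2↦3, 3↦2, 4↦2]  zeros at y ∈ {1}
  x = 4: [0↦3, 1↦0, 2↦3, 3↦2, 4↦2]  zeros at y ∈ {1}
Collecting zeros: affine points = {(1, 0), (1, 2), (3, 1), (4, 1)}.
Total count |C(F_5)_aff| = 4.


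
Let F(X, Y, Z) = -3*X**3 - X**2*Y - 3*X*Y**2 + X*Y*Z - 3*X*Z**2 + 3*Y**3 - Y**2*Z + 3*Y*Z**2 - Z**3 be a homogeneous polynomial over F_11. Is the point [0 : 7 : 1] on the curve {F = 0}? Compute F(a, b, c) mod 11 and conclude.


F(0,7,1) ≡ 10 (mod 11); P is NOT on the curve.

Evaluate F(0, 7, 1) term-by-term (mod 11).
  -3*X**3 ↦ -3·0·1·1 = 0
  -X**2*Y ↦ -1·0·7·1 = 0
  -3*X*Y**2 ↦ -3·0·49·1 = 0
  X*Y*Z ↦ 1·0·7·1 = 0
  -3*X*Z**2 ↦ -3·0·1·1 = 0
  3*Y**3 ↦ 3·1·343·1 = 1029
  -Y**2*Z ↦ -1·1·49·1 = -49
  3*Y*Z**2 ↦ 3·1·7·1 = 21
  -Z**3 ↦ -1·1·1·1 = -1
Sum: F(0, 7, 1) = (0) + (0) + (0) + (0) + (0) + (1029) + (-49) + (21) + (-1) = 1000.
Reducing mod 11: 1000 ≡ 10 (mod 11).
Since F(a, b, c) ≡ 10 ≠ 0 (mod 11), P does NOT lie on the curve.


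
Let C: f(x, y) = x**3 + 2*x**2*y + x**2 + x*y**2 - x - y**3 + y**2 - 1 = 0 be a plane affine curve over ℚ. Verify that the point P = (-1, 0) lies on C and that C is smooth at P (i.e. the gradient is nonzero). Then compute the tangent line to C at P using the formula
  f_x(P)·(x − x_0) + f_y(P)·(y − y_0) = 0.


Tangent line at P: 2*y = 0.

Step 1: f(-1, 0) = 0, so P lies on C.
Step 2: partial derivatives
  f_x(x, y) = 3*x**2 + 4*x*y + 2*x + y**2 - 1, f_y(x, y) = 2*x**2 + 2*x*y - 3*y**2 + 2*y.
  f_x(P) = 0, f_y(P) = 2 (gradient nonzero, so P is smooth).
Step 3: tangent line at P: 0·(x − -1) + 2·(y − 0) = 0.
Expanding: 2*y = 0.


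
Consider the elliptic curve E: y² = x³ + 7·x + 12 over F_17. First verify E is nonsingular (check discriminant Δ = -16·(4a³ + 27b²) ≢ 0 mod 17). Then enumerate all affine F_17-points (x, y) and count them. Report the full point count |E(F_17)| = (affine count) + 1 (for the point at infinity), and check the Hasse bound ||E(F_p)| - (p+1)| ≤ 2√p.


Affine points = {(2, 0), (3, 3), (3, 14), (4, 6), (4, 11), (5, 6), (5, 11), (6, 7), (6, 10), (7, 8), (7, 9), (8, 6), (8, 11), (11, 3), (11, 14), (14, 7), (14, 10), (16, 2), (16, 15)}; affine count = 19; |E(F_17)| = 20.

Discriminant check: Δ ∝ 4a³ + 27b² = 4·7³ + 27·12² = 4·343 + 27·144 ≡ 7 (mod 17). Nonzero ⇒ E is nonsingular.
For each x ∈ F_17, compute rhs = x³ + 7·x + 12 mod 17, then count y ∈ F_17 with y² ≡ rhs.
  x = 0: rhs = 12, matching y values: none (0 points).
  x = 1: rhs = 3, matching y values: none (0 points).
  x = 2: rhs = 0, matching y values: 0 (1 points).
  x = 3: rhs = 9, matching y values: 3, 14 (2 points).
  x = 4: rhs = 2, matching y values: 6, 11 (2 points).
  x = 5: rhs = 2, matching y values: 6, 11 (2 points).
  x = 6: rhs = 15, matching y values: 7, 10 (2 points).
  x = 7: rhs = 13, matching y values: 8, 9 (2 points).
  x = 8: rhs = 2, matching y values: 6, 11 (2 points).
  x = 9: rhs = 5, matching y values: none (0 points).
  x = 10: rhs = 11, matching y values: none (0 points).
  x = 11: rhs = 9, matching y values: 3, 14 (2 points).
  x = 12: rhs = 5, matching y values: none (0 points).
  x = 13: rhs = 5, matching y values: none (0 points).
  x = 14: rhs = 15, matching y values: 7, 10 (2 points).
  x = 15: rhs = 7, matching y values: none (0 points).
  x = 16: rhs = 4, matching y values: 2, 15 (2 points).
Total affine count: 19.
Full point count |E(F_17)| = 19 + 1 = 20.
Hasse bound: |20 − (17+1)| = |2| = 2 ≤ 2√17 ≈ 8.2462 ✓.


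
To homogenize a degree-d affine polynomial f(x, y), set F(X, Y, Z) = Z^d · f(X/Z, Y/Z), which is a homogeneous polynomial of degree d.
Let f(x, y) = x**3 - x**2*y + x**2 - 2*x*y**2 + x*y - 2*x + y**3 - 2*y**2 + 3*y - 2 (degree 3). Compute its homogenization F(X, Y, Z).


F(X, Y, Z) = X**3 - X**2*Y + X**2*Z - 2*X*Y**2 + X*Y*Z - 2*X*Z**2 + Y**3 - 2*Y**2*Z + 3*Y*Z**2 - 2*Z**3

deg(f) = 3.
Substitute x = X/Z, y = Y/Z into f, then multiply by Z^3.
  monomial 1·x^3·y^0 ↦ 1·X^3·Y^0·Z^0.
  monomial -1·x^2·y^1 ↦ -1·X^2·Y^1·Z^0.
  monomial 1·x^2·y^0 ↦ 1·X^2·Y^0·Z^1.
  monomial -2·x^1·y^2 ↦ -2·X^1·Y^2·Z^0.
  monomial 1·x^1·y^1 ↦ 1·X^1·Y^1·Z^1.
  monomial -2·x^1·y^0 ↦ -2·X^1·Y^0·Z^2.
  monomial 1·x^0·y^3 ↦ 1·X^0·Y^3·Z^0.
  monomial -2·x^0·y^2 ↦ -2·X^0·Y^2·Z^1.
  monomial 3·x^0·y^1 ↦ 3·X^0·Y^1·Z^2.
  monomial -2·x^0·y^0 ↦ -2·X^0·Y^0·Z^3.
Collecting: F(X, Y, Z) = X**3 - X**2*Y + X**2*Z - 2*X*Y**2 + X*Y*Z - 2*X*Z**2 + Y**3 - 2*Y**2*Z + 3*Y*Z**2 - 2*Z**3.


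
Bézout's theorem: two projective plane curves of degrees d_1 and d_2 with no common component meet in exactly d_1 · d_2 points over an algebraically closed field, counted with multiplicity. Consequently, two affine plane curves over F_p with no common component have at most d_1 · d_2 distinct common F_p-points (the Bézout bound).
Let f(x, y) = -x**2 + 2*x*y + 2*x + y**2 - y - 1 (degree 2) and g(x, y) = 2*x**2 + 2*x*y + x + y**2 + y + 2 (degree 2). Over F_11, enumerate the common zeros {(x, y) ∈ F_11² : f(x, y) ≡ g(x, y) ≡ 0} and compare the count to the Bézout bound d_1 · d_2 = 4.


Common zeros: {(0, 4)}; count = 1; Bézout bound = 4.

deg(f) = 2, deg(g) = 2, so Bézout bound = 4.
Scan x ∈ F_11. For each x, list the y ∈ F_11 with f(x, y) ≡ 0 and those with g(x, y) ≡ 0 (mod 11); the common zeros in that column are the intersection.
  x = 0: f ≡ 0 at y ∈ {4, 8}; g ≡ 0 at y ∈ {4, 6}; common: {4}.
  x = 1: f ≡ 0 at y ∈ {0, 10}; g ≡ 0 at y ∈ {4}; common: ∅.
  x = 2: f ≡ 0 at y ∈ ∅; g ≡ 0 at y ∈ ∅; common: ∅.
  x = 3: f ≡ 0 at y ∈ ∅; g ≡ 0 at y ∈ {7, 8}; common: ∅.
  x = 4: f ≡ 0 at y ∈ ∅; g ≡ 0 at y ∈ ∅; common: ∅.
  x = 5: f ≡ 0 at y ∈ ∅; g ≡ 0 at y ∈ {3, 8}; common: ∅.
  x = 6: f ≡ 0 at y ∈ {5, 6}; g ≡ 0 at y ∈ {2, 7}; common: ∅.
  x = 7: f ≡ 0 at y ∈ {1, 8}; g ≡ 0 at y ∈ ∅; common: ∅.
  x = 8: f ≡ 0 at y ∈ {1, 6}; g ≡ 0 at y ∈ {2, 3}; common: ∅.
  x = 9: f ≡ 0 at y ∈ ∅; g ≡ 0 at y ∈ ∅; common: ∅.
  x = 10: f ≡ 0 at y ∈ {4, 10}; g ≡ 0 at y ∈ {6}; common: ∅.
Collecting: common zeros = {(0, 4)}, so the count is 1.
Comparison with the Bézout bound: 1 ≤ 4 = deg(f)·deg(g), as expected for curves with no common component (the affine F_11-count falls short of the bound because intersections may lie at infinity, over extension fields, or carry multiplicity).


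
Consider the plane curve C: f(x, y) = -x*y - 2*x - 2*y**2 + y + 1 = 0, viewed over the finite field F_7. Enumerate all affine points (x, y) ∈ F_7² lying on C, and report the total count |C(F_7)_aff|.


Affine F_7-points: {(0, 1), (0, 3), (4, 0), (4, 2), (5, 6), (6, 4)}; count = 6.

For each of the 49 pairs (x, y) ∈ F_7², evaluate f(x, y) mod 7. Record the zeros.
  x = 0: [0↦1, 1↦0, 2↦2, 3↦0, 4↦1, 5↦5, 6↦5]  zeros at y ∈ {1, 3}
  x = 1: [0↦6, 1↦4, 2↦5, 3↦2, 4↦2, 5↦5, 6↦4]  zeros at y ∈ ∅
  x = 2: [0↦4, 1↦1, 2↦1, 3↦4, 4↦3, 5↦5, 6↦3]  zeros at y ∈ ∅
  x = 3: [0↦2, 1↦5, 2↦4, 3↦6, 4↦4, 5↦5, 6↦2]  zeros at y ∈ ∅
  x = 4: [0↦0, 1↦2, 2↦0, 3↦1, 4↦5, 5↦5, 6↦1]  zeros at y ∈ {0, 2}
  x = 5: [0↦5, 1↦6, 2↦3, 3↦3, 4↦6, 5↦5, 6↦0]  zeros at y ∈ {6}
  x = 6: [0↦3, 1↦3, 2↦6, 3↦5, 4↦0, 5↦5, 6↦6]  zeros at y ∈ {4}
Collecting zeros: affine points = {(0, 1), (0, 3), (4, 0), (4, 2), (5, 6), (6, 4)}.
Total count |C(F_7)_aff| = 6.


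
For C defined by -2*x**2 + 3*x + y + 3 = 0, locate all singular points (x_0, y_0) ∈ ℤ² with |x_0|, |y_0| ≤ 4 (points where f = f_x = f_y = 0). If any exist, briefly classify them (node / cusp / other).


No singular points in the scanned grid; C is smooth there.

Compute partial derivatives:
  f_x = 3 - 4*x.
  f_y = 1.
f_y = 1 is a nonzero constant, so f_y never vanishes: no point (x, y) can satisfy f = f_x = f_y = 0. In particular no (x, y) ∈ {−4, ..., 4}² is singular; the curve is smooth.


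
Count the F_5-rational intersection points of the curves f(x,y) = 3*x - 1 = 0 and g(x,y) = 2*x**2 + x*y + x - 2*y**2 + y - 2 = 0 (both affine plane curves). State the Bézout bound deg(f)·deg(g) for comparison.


Common zeros: ∅; count = 0; Bézout bound = 2.

deg(f) = 1, deg(g) = 2, so Bézout bound = 2.
Scan x ∈ F_5. For each x, list the y ∈ F_5 with f(x, y) ≡ 0 and those with g(x, y) ≡ 0 (mod 5); the common zeros in that column are the intersection.
  x = 0: f ≡ 0 at y ∈ ∅; g ≡ 0 at y ∈ {4}; common: ∅.
  x = 1: f ≡ 0 at y ∈ ∅; g ≡ 0 at y ∈ ∅; common: ∅.
  x = 2: f ≡ 0 at y ∈ {0, 1, 2, 3, 4}; g ≡ 0 at y ∈ ∅; common: ∅.
  x = 3: f ≡ 0 at y ∈ ∅; g ≡ 0 at y ∈ ∅; common: ∅.
  x = 4: f ≡ 0 at y ∈ ∅; g ≡ 0 at y ∈ ∅; common: ∅.
Collecting: common zeros = ∅, so the count is 0.
Comparison with the Bézout bound: 0 ≤ 2 = deg(f)·deg(g), as expected for curves with no common component (the affine F_5-count falls short of the bound because intersections may lie at infinity, over extension fields, or carry multiplicity).


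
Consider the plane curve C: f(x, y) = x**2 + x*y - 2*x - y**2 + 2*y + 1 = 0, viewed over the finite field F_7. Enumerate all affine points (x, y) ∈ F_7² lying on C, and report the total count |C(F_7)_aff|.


Affine F_7-points: {(0, 4), (0, 5), (1, 0), (1, 3), (4, 1), (4, 5), (5, 3), (5, 4)}; count = 8.

For each of the 49 pairs (x, y) ∈ F_7², evaluate f(x, y) mod 7. Record the zeros.
  x = 0: [0↦1, 1↦2, 2↦1, 3↦5, 4↦0, 5↦0, 6↦5]  zeros at y ∈ {4, 5}
  x = 1: [0↦0, 1↦2, 2↦2, 3↦0, 4↦3, 5↦4, 6↦3]  zeros at y ∈ {0, 3}
  x = 2: [0↦1, 1↦4, 2↦5, 3↦4, 4↦1, 5↦3, 6↦3]  zeros at y ∈ ∅
  x = 3: [0↦4, 1↦1, 2↦3, 3↦3, 4↦1, 5↦4, 6↦5]  zeros at y ∈ ∅
  x = 4: [0↦2, 1↦0, 2↦3, 3↦4, 4↦3, 5↦0, 6↦2]  zeros at y ∈ {1, 5}
  x = 5: [0↦2, 1↦1, 2↦5, 3↦0, 4↦0, 5↦5, 6↦1]  zeros at y ∈ {3, 4}
  x = 6: [0↦4, 1↦4, 2↦2, 3↦5, 4↦6, 5↦5, 6↦2]  zeros at y ∈ ∅
Collecting zeros: affine points = {(0, 4), (0, 5), (1, 0), (1, 3), (4, 1), (4, 5), (5, 3), (5, 4)}.
Total count |C(F_7)_aff| = 8.


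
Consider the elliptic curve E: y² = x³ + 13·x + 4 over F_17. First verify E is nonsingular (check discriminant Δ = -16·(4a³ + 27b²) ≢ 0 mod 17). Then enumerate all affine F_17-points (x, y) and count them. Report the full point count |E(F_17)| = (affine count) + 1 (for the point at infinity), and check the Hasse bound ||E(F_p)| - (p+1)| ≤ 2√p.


Affine points = {(0, 2), (0, 15), (1, 1), (1, 16), (2, 2), (2, 15), (3, 6), (3, 11), (4, 1), (4, 16), (6, 3), (6, 14), (7, 8), (7, 9), (8, 5), (8, 12), (9, 0), (11, 4), (11, 13), (12, 1), (12, 16), (15, 2), (15, 15)}; affine count = 23; |E(F_17)| = 24.

Discriminant check: Δ ∝ 4a³ + 27b² = 4·13³ + 27·4² = 4·2197 + 27·16 ≡ 6 (mod 17). Nonzero ⇒ E is nonsingular.
For each x ∈ F_17, compute rhs = x³ + 13·x + 4 mod 17, then count y ∈ F_17 with y² ≡ rhs.
  x = 0: rhs = 4, matching y values: 2, 15 (2 points).
  x = 1: rhs = 1, matching y values: 1, 16 (2 points).
  x = 2: rhs = 4, matching y values: 2, 15 (2 points).
  x = 3: rhs = 2, matching y values: 6, 11 (2 points).
  x = 4: rhs = 1, matching y values: 1, 16 (2 points).
  x = 5: rhs = 7, matching y values: none (0 points).
  x = 6: rhs = 9, matching y values: 3, 14 (2 points).
  x = 7: rhs = 13, matching y values: 8, 9 (2 points).
  x = 8: rhs = 8, matching y values: 5, 12 (2 points).
  x = 9: rhs = 0, matching y values: 0 (1 points).
  x = 10: rhs = 12, matching y values: none (0 points).
  x = 11: rhs = 16, matching y values: 4, 13 (2 points).
  x = 12: rhs = 1, matching y values: 1, 16 (2 points).
  x = 13: rhs = 7, matching y values: none (0 points).
  x = 14: rhs = 6, matching y values: none (0 points).
  x = 15: rhs = 4, matching y values: 2, 15 (2 points).
  x = 16: rhs = 7, matching y values: none (0 points).
Total affine count: 23.
Full point count |E(F_17)| = 23 + 1 = 24.
Hasse bound: |24 − (17+1)| = |6| = 6 ≤ 2√17 ≈ 8.2462 ✓.


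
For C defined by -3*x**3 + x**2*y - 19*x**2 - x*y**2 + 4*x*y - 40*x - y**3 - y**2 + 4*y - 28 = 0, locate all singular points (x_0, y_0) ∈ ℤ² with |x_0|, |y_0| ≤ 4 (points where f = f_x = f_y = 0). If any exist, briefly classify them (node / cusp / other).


Singular points: {(-2, 0)}; classification: node.

Compute partial derivatives:
  f_x = -9*x**2 + 2*x*y - 38*x - y**2 + 4*y - 40.
  f_y = x**2 - 2*x*y + 4*x - 3*y**2 - 2*y + 4.
Scan x_0 ∈ {−4, ..., 4}. For each x_0, f_y(x_0, y) is a polynomial in y; find its integer roots y ∈ {−4, ..., 4}, then test f_x and f at those candidates.
  x = -4: f_y(-4, y) = -3*y**2 + 6*y + 4; no integer root y with |y| ≤ 4.
  x = -3: f_y(-3, y) = -3*y**2 + 4*y + 1; no integer root y with |y| ≤ 4.
  x = -2: f_y(-2, y) = -3*y**2 + 2*y; vanishes at y ∈ {0}. (-2, 0): f_x = 0, f = 0 — SINGULAR.
  x = -1: f_y(-1, y) = 1 - 3*y**2; no integer root y with |y| ≤ 4.
  x = 0: f_y(0, y) = -3*y**2 - 2*y + 4; no integer root y with |y| ≤ 4.
  x = 1: f_y(1, y) = -3*y**2 - 4*y + 9; no integer root y with |y| ≤ 4.
  x = 2: f_y(2, y) = -3*y**2 - 6*y + 16; no integer root y with |y| ≤ 4.
  x = 3: f_y(3, y) = -3*y**2 - 8*y + 25; no integer root y with |y| ≤ 4.
  x = 4: f_y(4, y) = -3*y**2 - 10*y + 36; no integer root y with |y| ≤ 4.
Only singular point on the grid: (-2, 0).
Classify: substitute x = -2 + u, y = 0 + v and expand: f = -3*u**3 + u**2*v - u**2 - u*v**2 - v**3 + v**2.
No constant or linear terms (consistent with a singular point). Quadratic part: -u**2 + v**2. Cubic part: -3*u**3 + u**2*v - u*v**2 - v**3.
The quadratic part v**2 - u**2 = (v − u)(v + u) splits into two distinct linear factors, so there are two distinct tangent lines y − 0 = ±(x − -2) — this is a node (ordinary double point).
Classification: node.


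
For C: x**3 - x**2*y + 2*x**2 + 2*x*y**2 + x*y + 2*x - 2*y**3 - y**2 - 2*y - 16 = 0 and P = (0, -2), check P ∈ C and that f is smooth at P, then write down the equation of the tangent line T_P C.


Tangent line at P: 8*x - 22*y - 44 = 0.

Step 1: f(0, -2) = 0, so P lies on C.
Step 2: partial derivatives
  f_x(x, y) = 3*x**2 - 2*x*y + 4*x + 2*y**2 + y + 2, f_y(x, y) = -x**2 + 4*x*y + x - 6*y**2 - 2*y - 2.
  f_x(P) = 8, f_y(P) = -22 (gradient nonzero, so P is smooth).
Step 3: tangent line at P: 8·(x − 0) + -22·(y − -2) = 0.
Expanding: 8*x - 22*y - 44 = 0.


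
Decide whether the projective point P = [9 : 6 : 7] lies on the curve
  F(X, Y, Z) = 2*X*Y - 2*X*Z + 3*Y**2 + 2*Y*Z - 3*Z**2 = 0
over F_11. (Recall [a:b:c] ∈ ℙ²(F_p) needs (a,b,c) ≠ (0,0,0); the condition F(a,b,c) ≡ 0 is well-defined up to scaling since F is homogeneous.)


F(9,6,7) ≡ 5 (mod 11); P is NOT on the curve.

Evaluate F(9, 6, 7) term-by-term (mod 11).
  2*X*Y ↦ 2·9·6·1 = 108
  -2*X*Z ↦ -2·9·1·7 = -126
  3*Y**2 ↦ 3·1·36·1 = 108
  2*Y*Z ↦ 2·1·6·7 = 84
  -3*Z**2 ↦ -3·1·1·49 = -147
Sum: F(9, 6, 7) = (108) + (-126) + (108) + (84) + (-147) = 27.
Reducing mod 11: 27 ≡ 5 (mod 11).
Since F(a, b, c) ≡ 5 ≠ 0 (mod 11), P does NOT lie on the curve.


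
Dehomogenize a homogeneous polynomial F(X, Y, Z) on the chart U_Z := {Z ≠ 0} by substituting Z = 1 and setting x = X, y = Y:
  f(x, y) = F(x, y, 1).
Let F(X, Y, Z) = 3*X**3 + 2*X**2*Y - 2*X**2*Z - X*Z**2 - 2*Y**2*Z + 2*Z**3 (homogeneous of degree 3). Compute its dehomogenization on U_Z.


f(x, y) = 3*x**3 + 2*x**2*y - 2*x**2 - x - 2*y**2 + 2

On U_Z we set Z = 1. Each monomial c·X^i·Y^j·Z^k in F becomes c·x^i·y^j·1^k = c·x^i·y^j.
Substituting Z = 1: F(X, Y, 1) = 3*x**3 + 2*x**2*y - 2*x**2 - x - 2*y**2 + 2.
Note: deg(f) ≤ deg(F) = 3; strict inequality happens when F is divisible by Z (lost terms).


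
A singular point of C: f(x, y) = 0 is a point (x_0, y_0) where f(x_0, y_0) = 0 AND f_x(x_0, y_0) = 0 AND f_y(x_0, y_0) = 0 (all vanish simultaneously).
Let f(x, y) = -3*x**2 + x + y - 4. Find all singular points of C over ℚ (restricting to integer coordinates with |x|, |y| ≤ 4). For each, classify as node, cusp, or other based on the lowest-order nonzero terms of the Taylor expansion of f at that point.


No singular points in the scanned grid; C is smooth there.

Compute partial derivatives:
  f_x = 1 - 6*x.
  f_y = 1.
f_y = 1 is a nonzero constant, so f_y never vanishes: no point (x, y) can satisfy f = f_x = f_y = 0. In particular no (x, y) ∈ {−4, ..., 4}² is singular; the curve is smooth.


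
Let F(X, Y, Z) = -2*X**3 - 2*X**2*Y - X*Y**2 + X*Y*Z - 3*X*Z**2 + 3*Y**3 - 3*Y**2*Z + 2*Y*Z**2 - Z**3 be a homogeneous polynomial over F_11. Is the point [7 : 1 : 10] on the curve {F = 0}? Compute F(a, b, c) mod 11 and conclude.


F(7,1,10) ≡ 4 (mod 11); P is NOT on the curve.

Evaluate F(7, 1, 10) term-by-term (mod 11).
  -2*X**3 ↦ -2·343·1·1 = -686
  -2*X**2*Y ↦ -2·49·1·1 = -98
  -X*Y**2 ↦ -1·7·1·1 = -7
  X*Y*Z ↦ 1·7·1·10 = 70
  -3*X*Z**2 ↦ -3·7·1·100 = -2100
  3*Y**3 ↦ 3·1·1·1 = 3
  -3*Y**2*Z ↦ -3·1·1·10 = -30
  2*Y*Z**2 ↦ 2·1·1·100 = 200
  -Z**3 ↦ -1·1·1·1000 = -1000
Sum: F(7, 1, 10) = (-686) + (-98) + (-7) + (70) + (-2100) + (3) + (-30) + (200) + (-1000) = -3648.
Reducing mod 11: -3648 ≡ 4 (mod 11).
Since F(a, b, c) ≡ 4 ≠ 0 (mod 11), P does NOT lie on the curve.


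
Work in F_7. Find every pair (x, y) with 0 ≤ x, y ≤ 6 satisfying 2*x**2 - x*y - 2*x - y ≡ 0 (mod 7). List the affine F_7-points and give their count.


Affine F_7-points: {(0, 0), (1, 0), (2, 6), (3, 3), (4, 2), (5, 2)}; count = 6.

For each of the 49 pairs (x, y) ∈ F_7², evaluate f(x, y) mod 7. Record the zeros.
  x = 0: [0↦0, 1↦6, 2↦5, 3↦4, 4↦3, 5↦2, 6↦1]  zeros at y ∈ {0}
  x = 1: [0↦0, 1↦5, 2↦3, 3↦1, 4↦6, 5↦4, 6↦2]  zeros at y ∈ {0}
  x = 2: [0↦4, 1↦1, 2↦5, 3↦2, 4↦6, 5↦3, 6↦0]  zeros at y ∈ {6}
  x = 3: [0↦5, 1↦1, 2↦4, 3↦0, 4↦3, 5↦6, 6↦2]  zeros at y ∈ {3}
  x = 4: [0↦3, 1↦5, 2↦0, 3↦2, 4↦4, 5↦6, 6↦1]  zeros at y ∈ {2}
  x = 5: [0↦5, 1↦6, 2↦0, 3↦1, 4↦2, 5↦3, 6↦4]  zeros at y ∈ {2}
  x = 6: [0↦4, 1↦4, 2↦4, 3↦4, 4↦4, 5↦4, 6↦4]  zeros at y ∈ ∅
Collecting zeros: affine points = {(0, 0), (1, 0), (2, 6), (3, 3), (4, 2), (5, 2)}.
Total count |C(F_7)_aff| = 6.


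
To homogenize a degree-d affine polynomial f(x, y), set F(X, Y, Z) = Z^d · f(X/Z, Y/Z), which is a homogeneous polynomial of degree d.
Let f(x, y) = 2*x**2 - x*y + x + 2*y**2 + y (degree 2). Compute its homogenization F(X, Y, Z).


F(X, Y, Z) = 2*X**2 - X*Y + X*Z + 2*Y**2 + Y*Z

deg(f) = 2.
Substitute x = X/Z, y = Y/Z into f, then multiply by Z^2.
  monomial 2·x^2·y^0 ↦ 2·X^2·Y^0·Z^0.
  monomial -1·x^1·y^1 ↦ -1·X^1·Y^1·Z^0.
  monomial 1·x^1·y^0 ↦ 1·X^1·Y^0·Z^1.
  monomial 2·x^0·y^2 ↦ 2·X^0·Y^2·Z^0.
  monomial 1·x^0·y^1 ↦ 1·X^0·Y^1·Z^1.
Collecting: F(X, Y, Z) = 2*X**2 - X*Y + X*Z + 2*Y**2 + Y*Z.


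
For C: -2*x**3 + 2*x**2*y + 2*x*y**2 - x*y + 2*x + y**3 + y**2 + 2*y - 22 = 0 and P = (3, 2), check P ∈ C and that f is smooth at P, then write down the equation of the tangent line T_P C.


Tangent line at P: -22*x + 57*y - 48 = 0.

Step 1: f(3, 2) = 0, so P lies on C.
Step 2: partial derivatives
  f_x(x, y) = -6*x**2 + 4*x*y + 2*y**2 - y + 2, f_y(x, y) = 2*x**2 + 4*x*y - x + 3*y**2 + 2*y + 2.
  f_x(P) = -22, f_y(P) = 57 (gradient nonzero, so P is smooth).
Step 3: tangent line at P: -22·(x − 3) + 57·(y − 2) = 0.
Expanding: -22*x + 57*y - 48 = 0.


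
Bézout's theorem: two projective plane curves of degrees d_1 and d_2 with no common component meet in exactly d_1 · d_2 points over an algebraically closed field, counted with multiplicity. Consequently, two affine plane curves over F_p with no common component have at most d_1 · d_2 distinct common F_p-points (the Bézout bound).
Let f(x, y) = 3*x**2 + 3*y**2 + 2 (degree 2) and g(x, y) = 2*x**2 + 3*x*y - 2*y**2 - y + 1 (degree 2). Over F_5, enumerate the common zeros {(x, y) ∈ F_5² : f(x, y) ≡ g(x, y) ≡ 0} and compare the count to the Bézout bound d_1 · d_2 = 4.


Common zeros: {(0, 4)}; count = 1; Bézout bound = 4.

deg(f) = 2, deg(g) = 2, so Bézout bound = 4.
Scan x ∈ F_5. For each x, list the y ∈ F_5 with f(x, y) ≡ 0 and those with g(x, y) ≡ 0 (mod 5); the common zeros in that column are the intersection.
  x = 0: f ≡ 0 at y ∈ {1, 4}; g ≡ 0 at y ∈ {3, 4}; common: {4}.
  x = 1: f ≡ 0 at y ∈ {0}; g ≡ 0 at y ∈ ∅; common: ∅.
  x = 2: f ≡ 0 at y ∈ ∅; g ≡ 0 at y ∈ ∅; common: ∅.
  x = 3: f ≡ 0 at y ∈ ∅; g ≡ 0 at y ∈ {1, 3}; common: ∅.
  x = 4: f ≡ 0 at y ∈ {0}; g ≡ 0 at y ∈ {4}; common: ∅.
Collecting: common zeros = {(0, 4)}, so the count is 1.
Comparison with the Bézout bound: 1 ≤ 4 = deg(f)·deg(g), as expected for curves with no common component (the affine F_5-count falls short of the bound because intersections may lie at infinity, over extension fields, or carry multiplicity).


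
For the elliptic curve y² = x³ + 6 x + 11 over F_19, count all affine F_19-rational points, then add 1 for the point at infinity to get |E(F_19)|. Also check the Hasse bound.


Affine points = {(0, 7), (0, 12), (4, 2), (4, 17), (6, 4), (6, 15), (7, 4), (7, 15), (8, 1), (8, 18), (10, 8), (10, 11), (12, 5), (12, 14), (13, 5), (13, 14), (16, 2), (16, 17), (18, 2), (18, 17)}; affine count = 20; |E(F_19)| = 21.

Discriminant check: Δ ∝ 4a³ + 27b² = 4·6³ + 27·11² = 4·216 + 27·121 ≡ 8 (mod 19). Nonzero ⇒ E is nonsingular.
For each x ∈ F_19, compute rhs = x³ + 6·x + 11 mod 19, then count y ∈ F_19 with y² ≡ rhs.
  x = 0: rhs = 11, matching y values: 7, 12 (2 points).
  x = 1: rhs = 18, matching y values: none (0 points).
  x = 2: rhs = 12, matching y values: none (0 points).
  x = 3: rhs = 18, matching y values: none (0 points).
  x = 4: rhs = 4, matching y values: 2, 17 (2 points).
  x = 5: rhs = 14, matching y values: none (0 points).
  x = 6: rhs = 16, matching y values: 4, 15 (2 points).
  x = 7: rhs = 16, matching y values: 4, 15 (2 points).
  x = 8: rhs = 1, matching y values: 1, 18 (2 points).
  x = 9: rhs = 15, matching y values: none (0 points).
  x = 10: rhs = 7, matching y values: 8, 11 (2 points).
  x = 11: rhs = 2, matching y values: none (0 points).
  x = 12: rhs = 6, matching y values: 5, 14 (2 points).
  x = 13: rhs = 6, matching y values: 5, 14 (2 points).
  x = 14: rhs = 8, matching y values: none (0 points).
  x = 15: rhs = 18, matching y values: none (0 points).
  x = 16: rhs = 4, matching y values: 2, 17 (2 points).
  x = 17: rhs = 10, matching y values: none (0 points).
  x = 18: rhs = 4, matching y values: 2, 17 (2 points).
Total affine count: 20.
Full point count |E(F_19)| = 20 + 1 = 21.
Hasse bound: |21 − (19+1)| = |1| = 1 ≤ 2√19 ≈ 8.7178 ✓.


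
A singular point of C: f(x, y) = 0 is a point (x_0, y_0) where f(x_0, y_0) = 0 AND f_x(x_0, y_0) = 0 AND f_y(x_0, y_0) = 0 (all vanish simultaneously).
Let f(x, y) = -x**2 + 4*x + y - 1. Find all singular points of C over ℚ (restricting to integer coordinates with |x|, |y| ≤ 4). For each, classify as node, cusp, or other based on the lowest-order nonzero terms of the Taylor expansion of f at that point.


No singular points in the scanned grid; C is smooth there.

Compute partial derivatives:
  f_x = 4 - 2*x.
  f_y = 1.
f_y = 1 is a nonzero constant, so f_y never vanishes: no point (x, y) can satisfy f = f_x = f_y = 0. In particular no (x, y) ∈ {−4, ..., 4}² is singular; the curve is smooth.


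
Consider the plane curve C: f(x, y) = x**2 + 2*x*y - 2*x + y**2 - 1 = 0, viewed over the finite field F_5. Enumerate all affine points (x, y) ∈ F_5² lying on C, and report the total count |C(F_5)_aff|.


Affine F_5-points: {(0, 1), (0, 4), (2, 3), (4, 3), (4, 4)}; count = 5.

For each of the 25 pairs (x, y) ∈ F_5², evaluate f(x, y) mod 5. Record the zeros.
  x = 0: [0↦4, 1↦0, 2↦3, 3↦3, 4↦0]  zeros at y ∈ {1, 4}
  x = 1: [0↦3, 1↦1, 2↦1, 3↦3, 4↦2]  zeros at y ∈ ∅
  x = 2: [0↦4, 1↦4, 2↦1, 3↦0, 4↦1]  zeros at y ∈ {3}
  x = 3: [0↦2, 1↦4, 2↦3, 3↦4, 4↦2]  zeros at y ∈ ∅
  x = 4: [0↦2, 1↦1, 2↦2, 3↦0, 4↦0]  zeros at y ∈ {3, 4}
Collecting zeros: affine points = {(0, 1), (0, 4), (2, 3), (4, 3), (4, 4)}.
Total count |C(F_5)_aff| = 5.


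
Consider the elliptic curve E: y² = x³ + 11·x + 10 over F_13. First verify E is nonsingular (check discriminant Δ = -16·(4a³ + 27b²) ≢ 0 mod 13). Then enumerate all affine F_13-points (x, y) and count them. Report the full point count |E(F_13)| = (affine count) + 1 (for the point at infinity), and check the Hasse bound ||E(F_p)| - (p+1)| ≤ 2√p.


Affine points = {(0, 6), (0, 7), (1, 3), (1, 10), (2, 1), (2, 12), (4, 1), (4, 12), (7, 1), (7, 12), (8, 5), (8, 8)}; affine count = 12; |E(F_13)| = 13.

Discriminant check: Δ ∝ 4a³ + 27b² = 4·11³ + 27·10² = 4·1331 + 27·100 ≡ 3 (mod 13). Nonzero ⇒ E is nonsingular.
For each x ∈ F_13, compute rhs = x³ + 11·x + 10 mod 13, then count y ∈ F_13 with y² ≡ rhs.
  x = 0: rhs = 10, matching y values: 6, 7 (2 points).
  x = 1: rhs = 9, matching y values: 3, 10 (2 points).
  x = 2: rhs = 1, matching y values: 1, 12 (2 points).
  x = 3: rhs = 5, matching y values: none (0 points).
  x = 4: rhs = 1, matching y values: 1, 12 (2 points).
  x = 5: rhs = 8, matching y values: none (0 points).
  x = 6: rhs = 6, matching y values: none (0 points).
  x = 7: rhs = 1, matching y values: 1, 12 (2 points).
  x = 8: rhs = 12, matching y values: 5, 8 (2 points).
  x = 9: rhs = 6, matching y values: none (0 points).
  x = 10: rhs = 2, matching y values: none (0 points).
  x = 11: rhs = 6, matching y values: none (0 points).
  x = 12: rhs = 11, matching y values: none (0 points).
Total affine count: 12.
Full point count |E(F_13)| = 12 + 1 = 13.
Hasse bound: |13 − (13+1)| = |-1| = 1 ≤ 2√13 ≈ 7.2111 ✓.


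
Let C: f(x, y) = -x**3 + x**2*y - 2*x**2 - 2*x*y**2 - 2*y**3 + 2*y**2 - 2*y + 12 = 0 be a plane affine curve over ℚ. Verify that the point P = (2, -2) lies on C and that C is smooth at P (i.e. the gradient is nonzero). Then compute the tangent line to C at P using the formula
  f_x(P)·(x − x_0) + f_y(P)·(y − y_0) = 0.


Tangent line at P: -36*x - 14*y + 44 = 0.

Step 1: f(2, -2) = 0, so P lies on C.
Step 2: partial derivatives
  f_x(x, y) = -3*x**2 + 2*x*y - 4*x - 2*y**2, f_y(x, y) = x**2 - 4*x*y - 6*y**2 + 4*y - 2.
  f_x(P) = -36, f_y(P) = -14 (gradient nonzero, so P is smooth).
Step 3: tangent line at P: -36·(x − 2) + -14·(y − -2) = 0.
Expanding: -36*x - 14*y + 44 = 0.
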